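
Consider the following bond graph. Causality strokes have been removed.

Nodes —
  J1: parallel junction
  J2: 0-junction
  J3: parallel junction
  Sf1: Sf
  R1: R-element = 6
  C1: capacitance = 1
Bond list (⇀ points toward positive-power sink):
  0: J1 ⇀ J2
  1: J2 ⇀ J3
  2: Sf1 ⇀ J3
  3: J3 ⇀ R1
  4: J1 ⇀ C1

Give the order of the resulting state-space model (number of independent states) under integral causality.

β2 stroke at Sf1  (source Sf1 imposes f)
β4 stroke at J1  (C1: C, integral causality)
β0 stroke at J2  (J1 effort already set via bond 4)
β1 stroke at J3  (0-jn J2 has e-setter on 0)
β3 stroke at R1  (J3: bond 1 brought effort, rest push out)

1  (C1 all integral)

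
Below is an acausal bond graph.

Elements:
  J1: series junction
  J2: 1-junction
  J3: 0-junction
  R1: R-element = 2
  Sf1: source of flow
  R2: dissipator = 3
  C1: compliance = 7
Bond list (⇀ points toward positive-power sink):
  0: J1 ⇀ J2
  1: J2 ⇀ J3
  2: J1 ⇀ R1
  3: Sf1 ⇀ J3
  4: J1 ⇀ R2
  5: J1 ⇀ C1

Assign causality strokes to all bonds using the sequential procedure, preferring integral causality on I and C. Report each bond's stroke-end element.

bond 0 stroke→J2
bond 1 stroke→J3
bond 2 stroke→J1
bond 3 stroke→Sf1
bond 4 stroke→J1
bond 5 stroke→J1

#3 stroke at Sf1  (source Sf1 imposes f)
#1 stroke at J3  (only one effort-in slot at J3)
#0 stroke at J2  (1-jn J2 has f-setter on 1)
#2 stroke at J1  (common-f at J1 fixed by 0)
#4 stroke at J1  (common-f at J1 fixed by 0)
#5 stroke at J1  (J1 flow already set via bond 0)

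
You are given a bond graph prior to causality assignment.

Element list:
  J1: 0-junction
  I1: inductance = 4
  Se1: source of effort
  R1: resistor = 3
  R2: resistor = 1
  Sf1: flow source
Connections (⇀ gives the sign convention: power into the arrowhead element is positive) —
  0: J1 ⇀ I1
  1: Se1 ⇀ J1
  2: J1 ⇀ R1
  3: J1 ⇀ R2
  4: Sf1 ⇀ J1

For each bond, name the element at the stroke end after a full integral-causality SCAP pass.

bond 0 |I1
bond 1 |J1
bond 2 |R1
bond 3 |R2
bond 4 |Sf1

b1 stroke at J1  (Se1 fixes effort; stroke away)
b4 stroke at Sf1  (source Sf1 imposes f)
b0 stroke at I1  (J1 effort already set via bond 1)
b2 stroke at R1  (common-e at J1 fixed by 1)
b3 stroke at R2  (J1: bond 1 brought effort, rest push out)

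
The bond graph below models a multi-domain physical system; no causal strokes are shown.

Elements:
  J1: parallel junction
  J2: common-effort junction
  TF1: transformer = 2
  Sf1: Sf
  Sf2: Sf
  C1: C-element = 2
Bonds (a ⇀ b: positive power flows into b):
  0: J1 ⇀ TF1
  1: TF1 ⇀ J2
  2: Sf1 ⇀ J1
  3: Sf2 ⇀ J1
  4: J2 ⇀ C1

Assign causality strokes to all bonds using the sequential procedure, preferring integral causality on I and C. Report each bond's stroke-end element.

#0 |J1
#1 |TF1
#2 |Sf1
#3 |Sf2
#4 |J2

b2 stroke→Sf1  (Sf1: flow source, stroke at near end)
b3 stroke→Sf2  (source Sf2 imposes f)
b0 stroke→J1  (J1: last free bond brings effort in)
b1 stroke→TF1  (through TF1, causality passes straight; one stroke at TF1)
b4 stroke→J2  (only one effort-in slot at J2)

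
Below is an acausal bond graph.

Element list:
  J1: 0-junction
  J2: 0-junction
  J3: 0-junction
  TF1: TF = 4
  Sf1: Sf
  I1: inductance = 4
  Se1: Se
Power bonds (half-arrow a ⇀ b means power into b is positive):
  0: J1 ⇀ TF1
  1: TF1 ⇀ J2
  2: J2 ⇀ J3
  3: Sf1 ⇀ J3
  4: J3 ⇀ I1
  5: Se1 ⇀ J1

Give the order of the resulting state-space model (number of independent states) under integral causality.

bond 3 stroke at Sf1  (Sf1 fixes flow; stroke at Sf1)
bond 5 stroke at J1  (Se1 (Se) sets effort on bond)
bond 0 stroke at TF1  (J1 effort already set via bond 5)
bond 1 stroke at J2  (TF1 one-in-one-out from 0)
bond 2 stroke at J3  (common-e at J2 fixed by 1)
bond 4 stroke at I1  (common-e at J3 fixed by 2)

1  (I1 all integral)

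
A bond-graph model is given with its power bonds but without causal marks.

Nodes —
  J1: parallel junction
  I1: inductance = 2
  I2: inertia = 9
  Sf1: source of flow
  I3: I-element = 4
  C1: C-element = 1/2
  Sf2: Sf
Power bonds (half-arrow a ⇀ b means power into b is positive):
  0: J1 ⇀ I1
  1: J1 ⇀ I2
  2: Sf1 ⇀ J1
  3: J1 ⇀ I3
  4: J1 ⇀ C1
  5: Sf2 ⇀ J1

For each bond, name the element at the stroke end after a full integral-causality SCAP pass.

b0 stroke→I1
b1 stroke→I2
b2 stroke→Sf1
b3 stroke→I3
b4 stroke→J1
b5 stroke→Sf2

b2 |Sf1  (Sf1: flow source, stroke at near end)
b5 |Sf2  (source Sf2 imposes f)
b0 |I1  (I1 outputs flow p/I1)
b1 |I2  (I2 integral (f out))
b3 |I3  (prefer integral on I3)
b4 |J1  (closing 0-jn rule on J1)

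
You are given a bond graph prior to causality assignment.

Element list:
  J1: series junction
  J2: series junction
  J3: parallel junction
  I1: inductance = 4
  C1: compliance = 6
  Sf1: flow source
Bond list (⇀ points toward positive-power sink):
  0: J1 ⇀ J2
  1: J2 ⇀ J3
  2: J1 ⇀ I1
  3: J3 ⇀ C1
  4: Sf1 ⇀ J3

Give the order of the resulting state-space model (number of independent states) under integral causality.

2  (C1, I1 all integral)

β4 |Sf1  (source Sf1 imposes f)
β2 |I1  (prefer integral on I1)
β0 |J1  (J1 flow already set via bond 2)
β1 |J2  (J2: bond 0 brought flow, rest push out)
β3 |J3  (J3: last free bond brings effort in)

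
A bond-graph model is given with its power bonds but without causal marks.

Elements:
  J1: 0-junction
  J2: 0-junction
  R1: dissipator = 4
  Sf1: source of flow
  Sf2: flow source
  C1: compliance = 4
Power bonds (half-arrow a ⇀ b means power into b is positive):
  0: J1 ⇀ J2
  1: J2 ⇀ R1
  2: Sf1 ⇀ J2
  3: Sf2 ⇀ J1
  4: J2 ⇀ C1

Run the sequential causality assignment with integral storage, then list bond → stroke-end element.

b2 →Sf1  (Sf1: flow source, stroke at near end)
b3 →Sf2  (Sf2 fixes flow; stroke at Sf2)
b0 →J1  (only one effort-in slot at J1)
b4 →J2  (C1 outputs effort q/C1)
b1 →R1  (0-jn J2 has e-setter on 4)

#0 →J1
#1 →R1
#2 →Sf1
#3 →Sf2
#4 →J2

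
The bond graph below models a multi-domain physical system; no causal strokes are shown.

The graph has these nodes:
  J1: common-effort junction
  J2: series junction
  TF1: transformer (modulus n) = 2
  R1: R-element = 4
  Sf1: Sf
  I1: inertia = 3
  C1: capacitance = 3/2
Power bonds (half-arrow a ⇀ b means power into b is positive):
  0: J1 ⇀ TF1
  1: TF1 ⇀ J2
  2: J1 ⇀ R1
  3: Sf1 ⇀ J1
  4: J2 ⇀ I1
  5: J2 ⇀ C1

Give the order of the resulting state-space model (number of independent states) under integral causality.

2  (C1, I1 all integral)

bond 3 stroke→Sf1  (source Sf1 imposes f)
bond 4 stroke→I1  (I1 integral (f out))
bond 1 stroke→J2  (common-f at J2 fixed by 4)
bond 5 stroke→J2  (1-jn J2 has f-setter on 4)
bond 0 stroke→TF1  (TF TF1: opposite of bond 1)
bond 2 stroke→J1  (J1: last free bond brings effort in)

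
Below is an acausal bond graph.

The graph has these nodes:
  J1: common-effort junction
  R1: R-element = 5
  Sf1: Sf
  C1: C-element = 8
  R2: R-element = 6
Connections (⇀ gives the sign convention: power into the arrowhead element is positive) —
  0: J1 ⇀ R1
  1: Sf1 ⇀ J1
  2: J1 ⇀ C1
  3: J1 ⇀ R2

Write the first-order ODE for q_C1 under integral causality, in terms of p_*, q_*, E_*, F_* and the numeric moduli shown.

bond 1 →Sf1  (source Sf1 imposes f)
bond 2 →J1  (C1 outputs effort q/C1)
bond 0 →R1  (J1 effort already set via bond 2)
bond 3 →R2  (J1: bond 2 brought effort, rest push out)

dq_C1/dt = F_Sf1 - 11*q_C1/240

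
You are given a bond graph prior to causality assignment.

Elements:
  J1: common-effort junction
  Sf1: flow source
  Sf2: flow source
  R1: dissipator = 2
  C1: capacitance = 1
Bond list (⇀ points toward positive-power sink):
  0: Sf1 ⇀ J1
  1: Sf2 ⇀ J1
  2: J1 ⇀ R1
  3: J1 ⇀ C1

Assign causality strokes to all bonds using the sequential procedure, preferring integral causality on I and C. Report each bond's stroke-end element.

#0 |Sf1
#1 |Sf2
#2 |R1
#3 |J1

bond 0 |Sf1  (Sf1 fixes flow; stroke at Sf1)
bond 1 |Sf2  (Sf2 fixes flow; stroke at Sf2)
bond 3 |J1  (C1 integral (e out))
bond 2 |R1  (0-jn J1 has e-setter on 3)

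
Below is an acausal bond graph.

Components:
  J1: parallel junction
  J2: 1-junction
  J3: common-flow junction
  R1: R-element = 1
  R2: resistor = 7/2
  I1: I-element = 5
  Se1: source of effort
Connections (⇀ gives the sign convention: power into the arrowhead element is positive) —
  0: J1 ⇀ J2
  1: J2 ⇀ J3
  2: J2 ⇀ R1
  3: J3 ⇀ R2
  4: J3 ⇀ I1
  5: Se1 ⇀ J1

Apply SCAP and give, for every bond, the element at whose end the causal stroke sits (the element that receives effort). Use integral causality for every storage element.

bond 5 |J1  (Se1 (Se) sets effort on bond)
bond 0 |J2  (J1 effort already set via bond 5)
bond 4 |I1  (I1: I, integral causality)
bond 1 |J3  (1-jn J3 has f-setter on 4)
bond 3 |J3  (1-jn J3 has f-setter on 4)
bond 2 |J2  (common-f at J2 fixed by 1)

β0 |J2
β1 |J3
β2 |J2
β3 |J3
β4 |I1
β5 |J1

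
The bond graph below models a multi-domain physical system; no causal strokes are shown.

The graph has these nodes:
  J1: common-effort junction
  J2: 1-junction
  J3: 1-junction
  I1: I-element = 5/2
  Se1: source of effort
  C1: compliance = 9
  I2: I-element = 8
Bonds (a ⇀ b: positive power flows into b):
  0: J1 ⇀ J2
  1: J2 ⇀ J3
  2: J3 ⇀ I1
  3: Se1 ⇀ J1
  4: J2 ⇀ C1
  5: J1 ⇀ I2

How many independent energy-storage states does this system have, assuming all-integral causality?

#3 stroke at J1  (Se1: effort source, stroke at far end)
#0 stroke at J2  (0-jn J1 has e-setter on 3)
#5 stroke at I2  (common-e at J1 fixed by 3)
#2 stroke at I1  (I1: I, integral causality)
#1 stroke at J3  (common-f at J3 fixed by 2)
#4 stroke at J2  (1-jn J2 has f-setter on 1)

3  (C1, I1, I2 all integral)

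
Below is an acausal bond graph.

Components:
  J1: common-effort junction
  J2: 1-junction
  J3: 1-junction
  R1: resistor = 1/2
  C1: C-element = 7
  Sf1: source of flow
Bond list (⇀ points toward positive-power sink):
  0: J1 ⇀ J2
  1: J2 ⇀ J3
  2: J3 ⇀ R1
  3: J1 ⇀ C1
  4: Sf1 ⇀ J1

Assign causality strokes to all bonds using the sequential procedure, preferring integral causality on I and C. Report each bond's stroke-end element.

#0 stroke→J2
#1 stroke→J3
#2 stroke→R1
#3 stroke→J1
#4 stroke→Sf1

b4 →Sf1  (source Sf1 imposes f)
b3 →J1  (C1: C, integral causality)
b0 →J2  (J1 effort already set via bond 3)
b1 →J3  (J2 needs exactly one f-in)
b2 →R1  (closing 1-jn rule on J3)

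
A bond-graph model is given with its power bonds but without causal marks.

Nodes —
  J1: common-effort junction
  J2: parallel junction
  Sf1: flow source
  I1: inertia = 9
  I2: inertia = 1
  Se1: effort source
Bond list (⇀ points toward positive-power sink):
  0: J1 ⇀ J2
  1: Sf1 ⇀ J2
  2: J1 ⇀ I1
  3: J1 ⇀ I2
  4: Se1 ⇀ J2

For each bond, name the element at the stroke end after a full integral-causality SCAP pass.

b0 |J1
b1 |Sf1
b2 |I1
b3 |I2
b4 |J2

b1 stroke at Sf1  (Sf1 fixes flow; stroke at Sf1)
b4 stroke at J2  (source Se1 imposes e)
b0 stroke at J1  (J2: bond 4 brought effort, rest push out)
b2 stroke at I1  (common-e at J1 fixed by 0)
b3 stroke at I2  (J1 effort already set via bond 0)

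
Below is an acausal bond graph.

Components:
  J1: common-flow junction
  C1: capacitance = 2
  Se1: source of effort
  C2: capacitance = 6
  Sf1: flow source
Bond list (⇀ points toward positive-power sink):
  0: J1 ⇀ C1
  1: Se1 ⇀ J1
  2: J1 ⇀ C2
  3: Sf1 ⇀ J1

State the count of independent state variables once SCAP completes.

#1 stroke at J1  (source Se1 imposes e)
#3 stroke at Sf1  (source Sf1 imposes f)
#0 stroke at J1  (1-jn J1 has f-setter on 3)
#2 stroke at J1  (J1: bond 3 brought flow, rest push out)

2  (C1, C2 all integral)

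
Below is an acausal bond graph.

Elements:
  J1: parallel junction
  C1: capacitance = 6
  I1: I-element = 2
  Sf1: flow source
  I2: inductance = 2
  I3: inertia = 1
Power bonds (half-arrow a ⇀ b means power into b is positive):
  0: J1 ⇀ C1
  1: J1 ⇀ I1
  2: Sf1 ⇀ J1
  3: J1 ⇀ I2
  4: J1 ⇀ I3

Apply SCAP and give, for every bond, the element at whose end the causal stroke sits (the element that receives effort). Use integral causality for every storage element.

b0 →J1
b1 →I1
b2 →Sf1
b3 →I2
b4 →I3

b2 stroke at Sf1  (Sf1 (Sf) sets flow on bond)
b0 stroke at J1  (C1 integral (e out))
b1 stroke at I1  (0-jn J1 has e-setter on 0)
b3 stroke at I2  (common-e at J1 fixed by 0)
b4 stroke at I3  (J1 effort already set via bond 0)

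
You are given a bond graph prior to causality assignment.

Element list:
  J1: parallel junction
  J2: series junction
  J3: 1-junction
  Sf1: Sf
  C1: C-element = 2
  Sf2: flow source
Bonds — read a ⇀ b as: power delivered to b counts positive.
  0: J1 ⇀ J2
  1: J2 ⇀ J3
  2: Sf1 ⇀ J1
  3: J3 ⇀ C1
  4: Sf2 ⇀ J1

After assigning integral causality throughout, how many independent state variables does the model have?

1  (C1 all integral)

#2 →Sf1  (Sf1 fixes flow; stroke at Sf1)
#4 →Sf2  (source Sf2 imposes f)
#0 →J1  (J1: last free bond brings effort in)
#1 →J2  (J2: bond 0 brought flow, rest push out)
#3 →J3  (common-f at J3 fixed by 1)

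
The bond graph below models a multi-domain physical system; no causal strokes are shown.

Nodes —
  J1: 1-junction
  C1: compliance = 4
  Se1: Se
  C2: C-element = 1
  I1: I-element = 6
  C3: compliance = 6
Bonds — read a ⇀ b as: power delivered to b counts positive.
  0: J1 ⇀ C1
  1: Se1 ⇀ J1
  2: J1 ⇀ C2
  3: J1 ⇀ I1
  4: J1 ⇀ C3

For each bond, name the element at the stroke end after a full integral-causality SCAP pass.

β0 stroke→J1
β1 stroke→J1
β2 stroke→J1
β3 stroke→I1
β4 stroke→J1

#1 |J1  (Se1 (Se) sets effort on bond)
#0 |J1  (C1 outputs effort q/C1)
#2 |J1  (C2 outputs effort q/C2)
#3 |I1  (I1 outputs flow p/I1)
#4 |J1  (common-f at J1 fixed by 3)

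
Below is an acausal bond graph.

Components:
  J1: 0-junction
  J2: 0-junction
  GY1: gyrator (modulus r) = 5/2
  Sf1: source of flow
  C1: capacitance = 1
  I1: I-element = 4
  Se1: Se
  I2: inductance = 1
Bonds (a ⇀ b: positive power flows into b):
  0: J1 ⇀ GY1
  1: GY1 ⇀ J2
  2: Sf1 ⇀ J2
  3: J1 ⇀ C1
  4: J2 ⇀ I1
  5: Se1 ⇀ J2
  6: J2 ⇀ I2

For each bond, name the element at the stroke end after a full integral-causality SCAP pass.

b2 stroke at Sf1  (source Sf1 imposes f)
b5 stroke at J2  (Se1 fixes effort; stroke away)
b1 stroke at GY1  (0-jn J2 has e-setter on 5)
b4 stroke at I1  (0-jn J2 has e-setter on 5)
b6 stroke at I2  (0-jn J2 has e-setter on 5)
b0 stroke at GY1  (GY1: gyrator matches bond 1)
b3 stroke at J1  (closing 0-jn rule on J1)

#0 stroke at GY1
#1 stroke at GY1
#2 stroke at Sf1
#3 stroke at J1
#4 stroke at I1
#5 stroke at J2
#6 stroke at I2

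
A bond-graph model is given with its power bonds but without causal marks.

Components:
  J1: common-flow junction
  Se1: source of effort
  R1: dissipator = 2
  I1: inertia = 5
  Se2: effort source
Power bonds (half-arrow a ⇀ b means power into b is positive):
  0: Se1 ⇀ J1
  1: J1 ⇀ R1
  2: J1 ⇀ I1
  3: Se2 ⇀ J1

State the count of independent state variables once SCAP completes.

1  (I1 all integral)

β0 |J1  (Se1 fixes effort; stroke away)
β3 |J1  (Se2 (Se) sets effort on bond)
β2 |I1  (I1 outputs flow p/I1)
β1 |J1  (J1: bond 2 brought flow, rest push out)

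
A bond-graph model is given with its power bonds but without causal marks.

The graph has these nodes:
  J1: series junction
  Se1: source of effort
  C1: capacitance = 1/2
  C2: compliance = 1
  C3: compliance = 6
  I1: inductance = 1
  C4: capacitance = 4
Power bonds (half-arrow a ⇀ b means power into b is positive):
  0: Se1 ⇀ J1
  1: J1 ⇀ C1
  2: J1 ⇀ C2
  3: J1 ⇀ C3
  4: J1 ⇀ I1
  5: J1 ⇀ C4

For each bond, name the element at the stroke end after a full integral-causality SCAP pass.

#0 stroke at J1
#1 stroke at J1
#2 stroke at J1
#3 stroke at J1
#4 stroke at I1
#5 stroke at J1

b0 stroke at J1  (Se1 (Se) sets effort on bond)
b1 stroke at J1  (C1 integral (e out))
b2 stroke at J1  (C2 outputs effort q/C2)
b3 stroke at J1  (C3 outputs effort q/C3)
b4 stroke at I1  (I1 outputs flow p/I1)
b5 stroke at J1  (J1: bond 4 brought flow, rest push out)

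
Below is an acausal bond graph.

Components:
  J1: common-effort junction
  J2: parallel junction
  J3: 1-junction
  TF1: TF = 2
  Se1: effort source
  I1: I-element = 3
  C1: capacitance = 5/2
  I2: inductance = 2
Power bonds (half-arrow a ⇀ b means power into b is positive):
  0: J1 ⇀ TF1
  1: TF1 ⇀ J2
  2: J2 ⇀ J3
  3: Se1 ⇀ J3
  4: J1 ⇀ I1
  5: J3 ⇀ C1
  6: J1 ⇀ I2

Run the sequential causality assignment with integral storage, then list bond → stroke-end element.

bond 3 →J3  (source Se1 imposes e)
bond 4 →I1  (I1 outputs flow p/I1)
bond 5 →J3  (prefer integral on C1)
bond 2 →J2  (J3: last free bond brings flow in)
bond 1 →TF1  (0-jn J2 has e-setter on 2)
bond 0 →J1  (TF TF1: opposite of bond 1)
bond 6 →I2  (common-e at J1 fixed by 0)

#0 stroke→J1
#1 stroke→TF1
#2 stroke→J2
#3 stroke→J3
#4 stroke→I1
#5 stroke→J3
#6 stroke→I2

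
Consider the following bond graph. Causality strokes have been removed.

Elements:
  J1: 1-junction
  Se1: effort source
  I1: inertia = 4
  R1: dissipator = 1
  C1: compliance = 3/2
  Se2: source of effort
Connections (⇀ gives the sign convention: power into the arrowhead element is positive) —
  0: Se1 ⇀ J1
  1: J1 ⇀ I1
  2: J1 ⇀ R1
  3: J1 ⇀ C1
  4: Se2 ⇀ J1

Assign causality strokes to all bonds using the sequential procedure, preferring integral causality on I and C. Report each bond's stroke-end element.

b0 →J1
b1 →I1
b2 →J1
b3 →J1
b4 →J1

β0 →J1  (Se1 (Se) sets effort on bond)
β4 →J1  (Se2: effort source, stroke at far end)
β1 →I1  (I1 integral (f out))
β2 →J1  (1-jn J1 has f-setter on 1)
β3 →J1  (J1 flow already set via bond 1)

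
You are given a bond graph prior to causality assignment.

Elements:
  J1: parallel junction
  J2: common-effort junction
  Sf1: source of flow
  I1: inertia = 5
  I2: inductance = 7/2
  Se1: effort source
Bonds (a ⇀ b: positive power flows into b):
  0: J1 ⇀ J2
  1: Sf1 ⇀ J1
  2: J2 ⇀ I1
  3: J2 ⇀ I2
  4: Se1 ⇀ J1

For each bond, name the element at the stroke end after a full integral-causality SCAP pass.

#0 stroke at J2
#1 stroke at Sf1
#2 stroke at I1
#3 stroke at I2
#4 stroke at J1

bond 1 stroke→Sf1  (Sf1 (Sf) sets flow on bond)
bond 4 stroke→J1  (Se1 fixes effort; stroke away)
bond 0 stroke→J2  (common-e at J1 fixed by 4)
bond 2 stroke→I1  (J2 effort already set via bond 0)
bond 3 stroke→I2  (J2: bond 0 brought effort, rest push out)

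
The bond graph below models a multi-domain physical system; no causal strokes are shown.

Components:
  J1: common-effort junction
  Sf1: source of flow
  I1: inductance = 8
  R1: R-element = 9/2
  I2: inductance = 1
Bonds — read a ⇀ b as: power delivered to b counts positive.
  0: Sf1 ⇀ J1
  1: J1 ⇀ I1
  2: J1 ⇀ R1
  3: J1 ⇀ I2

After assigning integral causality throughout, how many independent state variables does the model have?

bond 0 stroke at Sf1  (Sf1 (Sf) sets flow on bond)
bond 1 stroke at I1  (I1: I, integral causality)
bond 3 stroke at I2  (I2 integral (f out))
bond 2 stroke at J1  (J1: last free bond brings effort in)

2  (I1, I2 all integral)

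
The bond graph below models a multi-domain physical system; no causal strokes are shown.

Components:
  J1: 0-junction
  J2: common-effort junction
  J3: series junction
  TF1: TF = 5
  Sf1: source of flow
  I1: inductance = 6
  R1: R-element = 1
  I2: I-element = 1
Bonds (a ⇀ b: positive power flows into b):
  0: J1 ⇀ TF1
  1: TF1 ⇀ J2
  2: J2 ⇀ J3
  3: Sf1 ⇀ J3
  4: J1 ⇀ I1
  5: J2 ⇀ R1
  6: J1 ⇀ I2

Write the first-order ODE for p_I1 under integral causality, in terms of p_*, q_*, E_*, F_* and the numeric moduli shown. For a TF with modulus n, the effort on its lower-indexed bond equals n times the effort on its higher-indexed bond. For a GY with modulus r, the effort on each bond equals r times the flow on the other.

dp_I1/dt = -5*F_Sf1 - 25*p_I1/6 - 25*p_I2

bond 3 →Sf1  (source Sf1 imposes f)
bond 2 →J3  (J3 flow already set via bond 3)
bond 4 →I1  (I1 outputs flow p/I1)
bond 6 →I2  (I2 integral (f out))
bond 0 →J1  (J1 needs exactly one e-in)
bond 1 →TF1  (TF1: transformer flips bond 0)
bond 5 →J2  (J2: last free bond brings effort in)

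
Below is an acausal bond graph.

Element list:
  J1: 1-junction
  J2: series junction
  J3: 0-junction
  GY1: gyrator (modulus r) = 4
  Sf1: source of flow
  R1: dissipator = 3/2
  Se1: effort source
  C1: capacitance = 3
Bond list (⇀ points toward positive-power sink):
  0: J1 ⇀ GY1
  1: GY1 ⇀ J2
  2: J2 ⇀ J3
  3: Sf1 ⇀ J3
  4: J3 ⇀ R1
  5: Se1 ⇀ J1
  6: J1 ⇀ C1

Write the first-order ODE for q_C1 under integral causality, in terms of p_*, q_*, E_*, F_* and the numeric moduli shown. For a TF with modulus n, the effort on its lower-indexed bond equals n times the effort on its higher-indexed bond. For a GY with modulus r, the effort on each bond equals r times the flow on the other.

#3 →Sf1  (Sf1 (Sf) sets flow on bond)
#5 →J1  (source Se1 imposes e)
#6 →J1  (C1: C, integral causality)
#0 →GY1  (only one flow-in slot at J1)
#1 →GY1  (through GY1, causality inverts; strokes same side of GY1)
#2 →J2  (J2 flow already set via bond 1)
#4 →J3  (J3: last free bond brings effort in)

dq_C1/dt = 3*E_Se1/32 + 3*F_Sf1/8 - q_C1/32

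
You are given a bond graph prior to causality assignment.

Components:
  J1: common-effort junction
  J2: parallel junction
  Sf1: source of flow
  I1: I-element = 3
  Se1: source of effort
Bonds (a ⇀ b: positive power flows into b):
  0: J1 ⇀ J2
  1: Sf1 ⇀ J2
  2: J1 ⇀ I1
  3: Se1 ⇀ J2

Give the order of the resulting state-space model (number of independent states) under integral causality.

b1 stroke→Sf1  (source Sf1 imposes f)
b3 stroke→J2  (Se1 fixes effort; stroke away)
b0 stroke→J1  (J2: bond 3 brought effort, rest push out)
b2 stroke→I1  (0-jn J1 has e-setter on 0)

1  (I1 all integral)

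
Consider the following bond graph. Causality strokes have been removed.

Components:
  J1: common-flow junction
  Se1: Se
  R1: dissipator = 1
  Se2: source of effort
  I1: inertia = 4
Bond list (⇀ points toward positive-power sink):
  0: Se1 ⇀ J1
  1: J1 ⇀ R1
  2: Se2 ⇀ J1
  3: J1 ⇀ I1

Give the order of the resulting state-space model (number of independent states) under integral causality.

#0 |J1  (source Se1 imposes e)
#2 |J1  (Se2: effort source, stroke at far end)
#3 |I1  (I1: I, integral causality)
#1 |J1  (1-jn J1 has f-setter on 3)

1  (I1 all integral)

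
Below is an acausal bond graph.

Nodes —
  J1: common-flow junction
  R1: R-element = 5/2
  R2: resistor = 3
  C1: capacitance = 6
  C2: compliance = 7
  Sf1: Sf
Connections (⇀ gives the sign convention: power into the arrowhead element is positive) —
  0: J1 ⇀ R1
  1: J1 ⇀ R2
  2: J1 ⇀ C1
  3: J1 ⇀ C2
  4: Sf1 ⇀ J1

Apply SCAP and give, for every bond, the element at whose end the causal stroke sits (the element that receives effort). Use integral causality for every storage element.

#4 |Sf1  (Sf1 (Sf) sets flow on bond)
#0 |J1  (1-jn J1 has f-setter on 4)
#1 |J1  (1-jn J1 has f-setter on 4)
#2 |J1  (common-f at J1 fixed by 4)
#3 |J1  (1-jn J1 has f-setter on 4)

β0 →J1
β1 →J1
β2 →J1
β3 →J1
β4 →Sf1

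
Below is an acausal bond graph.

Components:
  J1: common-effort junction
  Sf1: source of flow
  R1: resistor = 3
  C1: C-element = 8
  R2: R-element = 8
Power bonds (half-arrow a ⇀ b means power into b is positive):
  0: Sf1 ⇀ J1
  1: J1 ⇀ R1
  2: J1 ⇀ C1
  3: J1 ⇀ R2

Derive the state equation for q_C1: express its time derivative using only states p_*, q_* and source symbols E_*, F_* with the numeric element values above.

dq_C1/dt = F_Sf1 - 11*q_C1/192

bond 0 stroke→Sf1  (Sf1: flow source, stroke at near end)
bond 2 stroke→J1  (C1: C, integral causality)
bond 1 stroke→R1  (0-jn J1 has e-setter on 2)
bond 3 stroke→R2  (0-jn J1 has e-setter on 2)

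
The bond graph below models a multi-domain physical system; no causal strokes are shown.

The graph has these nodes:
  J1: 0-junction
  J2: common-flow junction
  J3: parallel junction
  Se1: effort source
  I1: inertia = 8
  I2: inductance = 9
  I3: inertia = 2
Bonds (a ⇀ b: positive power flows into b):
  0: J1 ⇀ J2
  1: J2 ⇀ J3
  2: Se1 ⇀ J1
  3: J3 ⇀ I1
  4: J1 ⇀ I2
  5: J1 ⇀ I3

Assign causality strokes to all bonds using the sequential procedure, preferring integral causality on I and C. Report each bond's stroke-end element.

β0 |J2
β1 |J3
β2 |J1
β3 |I1
β4 |I2
β5 |I3

#2 stroke→J1  (Se1 fixes effort; stroke away)
#0 stroke→J2  (J1 effort already set via bond 2)
#4 stroke→I2  (0-jn J1 has e-setter on 2)
#5 stroke→I3  (J1 effort already set via bond 2)
#1 stroke→J3  (only one flow-in slot at J2)
#3 stroke→I1  (common-e at J3 fixed by 1)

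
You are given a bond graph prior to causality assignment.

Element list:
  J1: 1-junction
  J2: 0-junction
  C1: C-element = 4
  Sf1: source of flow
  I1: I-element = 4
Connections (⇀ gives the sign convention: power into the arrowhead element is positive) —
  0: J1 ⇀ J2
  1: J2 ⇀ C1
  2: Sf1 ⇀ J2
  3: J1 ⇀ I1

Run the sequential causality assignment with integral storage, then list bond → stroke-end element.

#0 →J1
#1 →J2
#2 →Sf1
#3 →I1

#2 stroke→Sf1  (Sf1 fixes flow; stroke at Sf1)
#1 stroke→J2  (C1 integral (e out))
#0 stroke→J1  (0-jn J2 has e-setter on 1)
#3 stroke→I1  (J1: last free bond brings flow in)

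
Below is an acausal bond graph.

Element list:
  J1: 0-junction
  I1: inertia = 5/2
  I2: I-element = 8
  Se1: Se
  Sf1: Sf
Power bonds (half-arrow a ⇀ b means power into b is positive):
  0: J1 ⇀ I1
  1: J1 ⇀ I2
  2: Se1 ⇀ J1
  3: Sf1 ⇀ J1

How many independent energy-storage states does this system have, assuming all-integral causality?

bond 2 |J1  (Se1 fixes effort; stroke away)
bond 3 |Sf1  (Sf1: flow source, stroke at near end)
bond 0 |I1  (0-jn J1 has e-setter on 2)
bond 1 |I2  (common-e at J1 fixed by 2)

2  (I1, I2 all integral)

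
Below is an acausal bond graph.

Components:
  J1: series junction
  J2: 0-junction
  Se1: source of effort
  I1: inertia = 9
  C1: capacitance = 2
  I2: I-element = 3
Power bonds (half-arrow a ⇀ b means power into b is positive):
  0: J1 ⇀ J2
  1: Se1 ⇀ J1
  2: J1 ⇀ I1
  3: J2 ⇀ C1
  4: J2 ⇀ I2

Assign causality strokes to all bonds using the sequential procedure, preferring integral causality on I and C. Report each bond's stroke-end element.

b1 stroke→J1  (Se1 fixes effort; stroke away)
b2 stroke→I1  (prefer integral on I1)
b0 stroke→J1  (J1: bond 2 brought flow, rest push out)
b3 stroke→J2  (C1: C, integral causality)
b4 stroke→I2  (J2 effort already set via bond 3)

bond 0 →J1
bond 1 →J1
bond 2 →I1
bond 3 →J2
bond 4 →I2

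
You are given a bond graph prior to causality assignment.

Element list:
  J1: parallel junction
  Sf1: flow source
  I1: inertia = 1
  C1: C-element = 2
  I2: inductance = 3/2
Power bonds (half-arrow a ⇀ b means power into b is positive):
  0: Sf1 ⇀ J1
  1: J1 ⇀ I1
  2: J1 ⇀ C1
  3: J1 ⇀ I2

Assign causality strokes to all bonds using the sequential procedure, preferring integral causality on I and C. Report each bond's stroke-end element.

β0 stroke→Sf1  (Sf1: flow source, stroke at near end)
β1 stroke→I1  (I1 outputs flow p/I1)
β2 stroke→J1  (prefer integral on C1)
β3 stroke→I2  (J1 effort already set via bond 2)

#0 |Sf1
#1 |I1
#2 |J1
#3 |I2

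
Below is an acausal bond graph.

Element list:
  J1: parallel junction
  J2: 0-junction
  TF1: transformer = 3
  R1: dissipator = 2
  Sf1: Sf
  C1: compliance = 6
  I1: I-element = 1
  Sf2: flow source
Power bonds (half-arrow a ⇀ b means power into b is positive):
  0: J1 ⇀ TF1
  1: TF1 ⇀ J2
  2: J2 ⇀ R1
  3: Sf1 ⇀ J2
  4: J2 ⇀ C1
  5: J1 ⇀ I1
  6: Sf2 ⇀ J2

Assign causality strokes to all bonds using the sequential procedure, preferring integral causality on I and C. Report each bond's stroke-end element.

β0 →J1
β1 →TF1
β2 →R1
β3 →Sf1
β4 →J2
β5 →I1
β6 →Sf2

#3 |Sf1  (source Sf1 imposes f)
#6 |Sf2  (Sf2: flow source, stroke at near end)
#4 |J2  (prefer integral on C1)
#1 |TF1  (J2: bond 4 brought effort, rest push out)
#2 |R1  (J2 effort already set via bond 4)
#0 |J1  (through TF1, causality passes straight; one stroke at TF1)
#5 |I1  (J1 effort already set via bond 0)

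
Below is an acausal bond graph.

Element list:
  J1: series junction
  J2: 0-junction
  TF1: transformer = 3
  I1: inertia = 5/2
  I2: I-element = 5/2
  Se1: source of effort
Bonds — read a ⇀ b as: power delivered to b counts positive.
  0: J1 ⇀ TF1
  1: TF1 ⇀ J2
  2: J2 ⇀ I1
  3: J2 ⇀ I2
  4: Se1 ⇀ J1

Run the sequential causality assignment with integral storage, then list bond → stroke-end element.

β4 stroke→J1  (source Se1 imposes e)
β0 stroke→TF1  (J1: last free bond brings flow in)
β1 stroke→J2  (TF1: transformer flips bond 0)
β2 stroke→I1  (0-jn J2 has e-setter on 1)
β3 stroke→I2  (0-jn J2 has e-setter on 1)

b0 →TF1
b1 →J2
b2 →I1
b3 →I2
b4 →J1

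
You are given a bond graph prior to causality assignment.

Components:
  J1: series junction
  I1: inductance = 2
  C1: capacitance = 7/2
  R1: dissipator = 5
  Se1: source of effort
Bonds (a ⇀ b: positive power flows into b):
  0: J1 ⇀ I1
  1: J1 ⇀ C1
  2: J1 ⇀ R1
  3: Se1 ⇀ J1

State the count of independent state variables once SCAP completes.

2  (C1, I1 all integral)

b3 stroke at J1  (Se1 (Se) sets effort on bond)
b0 stroke at I1  (I1 outputs flow p/I1)
b1 stroke at J1  (J1 flow already set via bond 0)
b2 stroke at J1  (common-f at J1 fixed by 0)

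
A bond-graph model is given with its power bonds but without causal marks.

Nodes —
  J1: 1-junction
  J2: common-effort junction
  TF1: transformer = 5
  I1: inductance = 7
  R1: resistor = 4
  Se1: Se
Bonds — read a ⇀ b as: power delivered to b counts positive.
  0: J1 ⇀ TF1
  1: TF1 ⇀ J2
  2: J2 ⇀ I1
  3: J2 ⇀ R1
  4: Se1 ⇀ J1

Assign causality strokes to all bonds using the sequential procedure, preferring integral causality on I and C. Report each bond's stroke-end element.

bond 4 stroke at J1  (Se1 fixes effort; stroke away)
bond 0 stroke at TF1  (J1: last free bond brings flow in)
bond 1 stroke at J2  (TF1 one-in-one-out from 0)
bond 2 stroke at I1  (J2: bond 1 brought effort, rest push out)
bond 3 stroke at R1  (common-e at J2 fixed by 1)

β0 stroke at TF1
β1 stroke at J2
β2 stroke at I1
β3 stroke at R1
β4 stroke at J1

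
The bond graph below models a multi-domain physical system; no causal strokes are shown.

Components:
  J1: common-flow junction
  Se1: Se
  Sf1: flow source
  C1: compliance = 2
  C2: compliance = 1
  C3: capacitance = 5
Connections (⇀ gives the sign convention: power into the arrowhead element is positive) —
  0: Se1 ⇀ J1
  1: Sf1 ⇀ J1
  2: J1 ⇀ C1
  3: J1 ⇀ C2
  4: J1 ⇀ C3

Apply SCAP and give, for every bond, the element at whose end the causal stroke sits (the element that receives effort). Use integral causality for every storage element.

bond 0 →J1  (source Se1 imposes e)
bond 1 →Sf1  (source Sf1 imposes f)
bond 2 →J1  (J1 flow already set via bond 1)
bond 3 →J1  (J1: bond 1 brought flow, rest push out)
bond 4 →J1  (J1: bond 1 brought flow, rest push out)

bond 0 stroke at J1
bond 1 stroke at Sf1
bond 2 stroke at J1
bond 3 stroke at J1
bond 4 stroke at J1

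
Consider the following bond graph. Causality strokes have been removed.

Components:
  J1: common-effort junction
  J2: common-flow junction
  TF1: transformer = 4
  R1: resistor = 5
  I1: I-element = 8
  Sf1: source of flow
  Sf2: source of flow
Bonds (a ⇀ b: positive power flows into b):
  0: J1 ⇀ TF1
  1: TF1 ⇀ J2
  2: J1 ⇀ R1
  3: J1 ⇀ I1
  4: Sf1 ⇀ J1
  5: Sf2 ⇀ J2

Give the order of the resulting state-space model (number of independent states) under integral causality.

b4 →Sf1  (Sf1: flow source, stroke at near end)
b5 →Sf2  (Sf2 (Sf) sets flow on bond)
b1 →J2  (common-f at J2 fixed by 5)
b0 →TF1  (TF TF1: opposite of bond 1)
b3 →I1  (prefer integral on I1)
b2 →J1  (J1: last free bond brings effort in)

1  (I1 all integral)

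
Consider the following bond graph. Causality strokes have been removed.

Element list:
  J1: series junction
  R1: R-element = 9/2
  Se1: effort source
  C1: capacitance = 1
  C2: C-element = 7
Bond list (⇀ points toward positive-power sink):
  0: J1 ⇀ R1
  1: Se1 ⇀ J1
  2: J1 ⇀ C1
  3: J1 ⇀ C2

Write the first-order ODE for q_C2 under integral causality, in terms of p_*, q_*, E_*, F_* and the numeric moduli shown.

dq_C2/dt = 2*E_Se1/9 - 2*q_C1/9 - 2*q_C2/63

bond 1 |J1  (Se1 (Se) sets effort on bond)
bond 2 |J1  (C1 integral (e out))
bond 3 |J1  (prefer integral on C2)
bond 0 |R1  (closing 1-jn rule on J1)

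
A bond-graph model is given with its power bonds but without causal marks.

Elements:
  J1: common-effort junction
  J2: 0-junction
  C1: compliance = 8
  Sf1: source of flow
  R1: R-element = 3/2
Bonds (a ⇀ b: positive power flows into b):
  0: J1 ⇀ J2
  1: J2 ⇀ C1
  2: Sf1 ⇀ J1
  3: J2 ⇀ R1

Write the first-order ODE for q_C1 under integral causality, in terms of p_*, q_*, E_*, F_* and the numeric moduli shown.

#2 →Sf1  (source Sf1 imposes f)
#0 →J1  (only one effort-in slot at J1)
#1 →J2  (C1 integral (e out))
#3 →R1  (0-jn J2 has e-setter on 1)

dq_C1/dt = F_Sf1 - q_C1/12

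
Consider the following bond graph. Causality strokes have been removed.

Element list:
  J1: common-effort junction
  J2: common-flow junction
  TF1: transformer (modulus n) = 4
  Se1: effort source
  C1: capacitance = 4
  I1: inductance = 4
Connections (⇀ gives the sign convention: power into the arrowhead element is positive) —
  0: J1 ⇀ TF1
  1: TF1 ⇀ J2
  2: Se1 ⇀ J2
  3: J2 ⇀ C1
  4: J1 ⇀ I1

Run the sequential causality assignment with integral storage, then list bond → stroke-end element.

β2 stroke→J2  (Se1 (Se) sets effort on bond)
β3 stroke→J2  (prefer integral on C1)
β1 stroke→TF1  (only one flow-in slot at J2)
β0 stroke→J1  (through TF1, causality passes straight; one stroke at TF1)
β4 stroke→I1  (J1 effort already set via bond 0)

b0 stroke at J1
b1 stroke at TF1
b2 stroke at J2
b3 stroke at J2
b4 stroke at I1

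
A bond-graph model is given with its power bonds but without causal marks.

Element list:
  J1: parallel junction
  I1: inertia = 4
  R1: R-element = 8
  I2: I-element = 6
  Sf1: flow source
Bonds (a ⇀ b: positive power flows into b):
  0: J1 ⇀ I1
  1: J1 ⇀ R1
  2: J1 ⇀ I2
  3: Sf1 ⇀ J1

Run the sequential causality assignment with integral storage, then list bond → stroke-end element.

b3 stroke→Sf1  (Sf1 (Sf) sets flow on bond)
b0 stroke→I1  (I1 outputs flow p/I1)
b2 stroke→I2  (prefer integral on I2)
b1 stroke→J1  (only one effort-in slot at J1)

#0 |I1
#1 |J1
#2 |I2
#3 |Sf1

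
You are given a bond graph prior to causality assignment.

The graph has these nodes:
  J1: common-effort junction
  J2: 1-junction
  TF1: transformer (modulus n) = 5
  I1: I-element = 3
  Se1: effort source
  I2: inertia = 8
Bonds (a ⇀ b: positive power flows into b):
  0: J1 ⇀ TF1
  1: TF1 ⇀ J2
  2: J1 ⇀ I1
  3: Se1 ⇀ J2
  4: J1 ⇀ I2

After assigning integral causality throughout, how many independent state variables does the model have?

2  (I1, I2 all integral)

#3 |J2  (Se1 fixes effort; stroke away)
#1 |TF1  (closing 1-jn rule on J2)
#0 |J1  (TF TF1: opposite of bond 1)
#2 |I1  (J1 effort already set via bond 0)
#4 |I2  (J1: bond 0 brought effort, rest push out)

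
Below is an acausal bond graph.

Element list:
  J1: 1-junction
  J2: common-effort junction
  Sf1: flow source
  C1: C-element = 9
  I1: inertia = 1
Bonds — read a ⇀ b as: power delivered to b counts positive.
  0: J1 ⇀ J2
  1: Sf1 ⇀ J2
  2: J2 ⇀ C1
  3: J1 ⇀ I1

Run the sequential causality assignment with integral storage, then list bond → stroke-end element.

#0 stroke→J1
#1 stroke→Sf1
#2 stroke→J2
#3 stroke→I1

bond 1 stroke→Sf1  (source Sf1 imposes f)
bond 2 stroke→J2  (C1 integral (e out))
bond 0 stroke→J1  (J2: bond 2 brought effort, rest push out)
bond 3 stroke→I1  (J1 needs exactly one f-in)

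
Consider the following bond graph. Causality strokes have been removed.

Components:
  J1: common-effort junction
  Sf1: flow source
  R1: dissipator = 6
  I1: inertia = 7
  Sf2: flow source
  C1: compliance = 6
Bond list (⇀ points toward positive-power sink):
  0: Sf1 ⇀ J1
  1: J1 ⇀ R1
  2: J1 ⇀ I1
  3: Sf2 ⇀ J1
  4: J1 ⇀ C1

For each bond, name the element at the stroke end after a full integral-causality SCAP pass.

#0 |Sf1
#1 |R1
#2 |I1
#3 |Sf2
#4 |J1

β0 stroke at Sf1  (Sf1 fixes flow; stroke at Sf1)
β3 stroke at Sf2  (Sf2: flow source, stroke at near end)
β2 stroke at I1  (I1 integral (f out))
β4 stroke at J1  (C1: C, integral causality)
β1 stroke at R1  (0-jn J1 has e-setter on 4)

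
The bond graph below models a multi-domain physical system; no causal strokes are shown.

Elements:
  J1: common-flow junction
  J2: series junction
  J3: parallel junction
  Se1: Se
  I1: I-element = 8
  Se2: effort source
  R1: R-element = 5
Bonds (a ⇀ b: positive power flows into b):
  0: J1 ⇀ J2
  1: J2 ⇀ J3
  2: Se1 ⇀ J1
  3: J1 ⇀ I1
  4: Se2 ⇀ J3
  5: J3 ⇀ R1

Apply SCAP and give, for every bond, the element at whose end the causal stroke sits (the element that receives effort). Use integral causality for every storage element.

bond 0 →J1
bond 1 →J2
bond 2 →J1
bond 3 →I1
bond 4 →J3
bond 5 →R1

b2 stroke→J1  (Se1 fixes effort; stroke away)
b4 stroke→J3  (Se2: effort source, stroke at far end)
b1 stroke→J2  (J3: bond 4 brought effort, rest push out)
b5 stroke→R1  (J3: bond 4 brought effort, rest push out)
b0 stroke→J1  (closing 1-jn rule on J2)
b3 stroke→I1  (J1 needs exactly one f-in)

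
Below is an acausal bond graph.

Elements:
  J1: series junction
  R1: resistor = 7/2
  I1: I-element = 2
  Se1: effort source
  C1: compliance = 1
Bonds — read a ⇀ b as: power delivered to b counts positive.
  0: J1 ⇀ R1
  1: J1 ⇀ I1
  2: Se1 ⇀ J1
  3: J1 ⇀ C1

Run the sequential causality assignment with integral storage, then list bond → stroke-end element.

b2 stroke→J1  (source Se1 imposes e)
b1 stroke→I1  (prefer integral on I1)
b0 stroke→J1  (common-f at J1 fixed by 1)
b3 stroke→J1  (common-f at J1 fixed by 1)

#0 stroke at J1
#1 stroke at I1
#2 stroke at J1
#3 stroke at J1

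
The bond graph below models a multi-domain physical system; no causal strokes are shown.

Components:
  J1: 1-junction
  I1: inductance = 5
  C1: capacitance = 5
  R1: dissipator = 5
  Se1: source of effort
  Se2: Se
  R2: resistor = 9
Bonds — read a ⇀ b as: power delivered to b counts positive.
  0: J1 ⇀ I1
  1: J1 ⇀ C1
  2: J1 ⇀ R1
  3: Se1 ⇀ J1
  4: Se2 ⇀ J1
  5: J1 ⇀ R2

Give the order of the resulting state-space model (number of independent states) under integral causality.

bond 3 →J1  (Se1: effort source, stroke at far end)
bond 4 →J1  (Se2 fixes effort; stroke away)
bond 0 →I1  (prefer integral on I1)
bond 1 →J1  (common-f at J1 fixed by 0)
bond 2 →J1  (J1: bond 0 brought flow, rest push out)
bond 5 →J1  (J1: bond 0 brought flow, rest push out)

2  (C1, I1 all integral)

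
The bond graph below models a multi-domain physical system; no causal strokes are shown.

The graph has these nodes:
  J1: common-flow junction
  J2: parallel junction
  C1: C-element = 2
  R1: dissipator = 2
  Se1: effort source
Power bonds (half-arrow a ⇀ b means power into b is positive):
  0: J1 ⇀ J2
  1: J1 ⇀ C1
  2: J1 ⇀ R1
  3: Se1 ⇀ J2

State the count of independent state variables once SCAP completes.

bond 3 stroke→J2  (Se1 fixes effort; stroke away)
bond 0 stroke→J1  (0-jn J2 has e-setter on 3)
bond 1 stroke→J1  (C1: C, integral causality)
bond 2 stroke→R1  (J1 needs exactly one f-in)

1  (C1 all integral)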